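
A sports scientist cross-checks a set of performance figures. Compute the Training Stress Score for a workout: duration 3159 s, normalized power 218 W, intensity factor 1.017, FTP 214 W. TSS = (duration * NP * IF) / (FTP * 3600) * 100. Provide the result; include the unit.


Product = 3159 * 218 * 1.017 = 700369.254
Base = 214 * 3600 = 770400
TSS = 700369.254 / 770400 * 100 = 90.91

90.91 TSS


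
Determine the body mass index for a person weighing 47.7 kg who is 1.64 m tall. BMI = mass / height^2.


BMI = mass / height^2
= 47.7 / 1.64^2
= 47.7 / 2.6896
= 17.73 kg/m^2

17.73 kg/m^2


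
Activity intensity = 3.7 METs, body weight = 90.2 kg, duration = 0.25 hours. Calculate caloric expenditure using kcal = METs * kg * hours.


kcal = 3.7 * 90.2 * 0.25
= 333.74 * 0.25
= 83.44 kcal

83.44 kcal


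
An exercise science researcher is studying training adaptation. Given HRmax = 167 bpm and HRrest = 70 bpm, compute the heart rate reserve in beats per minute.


Heart rate reserve = maximum HR minus resting HR
HRR = 167 - 70 = 97 bpm

97 bpm


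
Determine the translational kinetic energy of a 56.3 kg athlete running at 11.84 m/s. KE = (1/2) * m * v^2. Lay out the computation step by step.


KE = 0.5 * m * v^2
= 0.5 * 56.3 * 11.84^2
= 0.5 * 56.3 * 140.1856
= 3946.22 J

3946.22 J


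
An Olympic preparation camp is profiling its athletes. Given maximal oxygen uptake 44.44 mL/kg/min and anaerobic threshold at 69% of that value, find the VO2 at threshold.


Percentage as decimal = 0.69
VO2 at AT = 44.44 * 0.69 = 30.66 mL/kg/min

30.66 mL/kg/min


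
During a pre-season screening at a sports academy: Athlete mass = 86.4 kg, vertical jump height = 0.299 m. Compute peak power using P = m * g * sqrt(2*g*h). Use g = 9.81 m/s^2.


sqrt(2 * 9.81 * 0.299) = sqrt(5.86638) = 2.422061 m/s
P = 86.4 * 9.81 * 2.422061
= 2052.9 W

2052.9 W


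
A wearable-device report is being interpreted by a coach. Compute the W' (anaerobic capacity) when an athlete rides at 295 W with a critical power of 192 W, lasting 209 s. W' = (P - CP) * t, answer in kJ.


Above-CP power = 103 W
Duration = 209 s
W' = 103 * 209 = 21527 J
Convert: 21527 / 1000 = 21.527 kJ

21.527 kJ


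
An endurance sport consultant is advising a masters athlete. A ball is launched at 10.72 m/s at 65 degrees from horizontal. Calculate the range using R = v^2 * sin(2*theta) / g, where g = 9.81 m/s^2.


sin(2 * 65) = sin(130) = 0.766044
v^2 = 10.72^2 = 114.9184
R = 114.9184 * 0.766044 / 9.81
= 8.974 m

8.974 m


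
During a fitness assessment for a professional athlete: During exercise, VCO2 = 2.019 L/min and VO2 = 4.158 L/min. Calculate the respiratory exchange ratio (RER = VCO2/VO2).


RER = VCO2 / VO2
= 2.019 / 4.158
= 0.4856

0.4856


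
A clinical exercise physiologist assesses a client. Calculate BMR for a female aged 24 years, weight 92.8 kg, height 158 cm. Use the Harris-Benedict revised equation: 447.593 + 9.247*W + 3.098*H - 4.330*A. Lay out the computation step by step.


Substituting values:
W term = 9.247 * 92.8 = 858.1216
H term = 3.098 * 158 = 489.484
A term = 4.330 * 24 = 103.92
BMR = 1691.28 kcal/day

1691.28 kcal/day


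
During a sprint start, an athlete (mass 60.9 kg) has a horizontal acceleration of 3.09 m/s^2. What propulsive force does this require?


Propulsive force = mass * acceleration
= 60.9 kg * 3.09 m/s^2
= 188.18 N

188.18 N


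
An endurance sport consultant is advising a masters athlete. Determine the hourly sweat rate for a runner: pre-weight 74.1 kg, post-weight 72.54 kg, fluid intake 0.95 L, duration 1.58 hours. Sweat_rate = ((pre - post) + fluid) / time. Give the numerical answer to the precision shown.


Mass lost = 74.1 - 72.54 = 1.56 kg
Add fluid consumed: 1.56 + 0.95 = 2.51 L total sweat
Sweat rate = 2.51 / 1.58 = 1.589 L/h

1.589 L/h


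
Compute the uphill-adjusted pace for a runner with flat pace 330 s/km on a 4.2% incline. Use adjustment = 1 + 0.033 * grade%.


Adjustment factor = 1 + 0.033 * 4.2 = 1.1386
Grade-adjusted pace = 330 * 1.1386 = 375.74 s/km

375.74 s/km


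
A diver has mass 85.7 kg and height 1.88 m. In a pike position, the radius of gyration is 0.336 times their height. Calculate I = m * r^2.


r = 0.336 * 1.88 = 0.63168 m
I = m * r^2 = 85.7 * 0.39902 = 34.196 kg*m^2

34.196 kg*m^2


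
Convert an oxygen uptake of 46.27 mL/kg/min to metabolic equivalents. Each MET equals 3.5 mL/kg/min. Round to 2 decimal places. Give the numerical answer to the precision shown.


One MET = 3.5 mL/kg/min
Number of METs = 46.27 / 3.5
= 13.22 METs

13.22 METs


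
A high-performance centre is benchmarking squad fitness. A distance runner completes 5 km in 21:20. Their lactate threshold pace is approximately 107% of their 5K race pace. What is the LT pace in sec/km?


Convert to seconds: 21 min 20 s = 1280 s
Pace per km = 1280 / 5 = 256.0 s/km
LT pace = 256.0 * 1.07 = 273.92 s/km

273.92 s/km


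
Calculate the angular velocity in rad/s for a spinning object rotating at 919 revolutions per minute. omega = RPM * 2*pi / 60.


omega = RPM * 2*pi / 60
= 919 * 6.28318531 / 60
= 96.237 rad/s

96.237 rad/s


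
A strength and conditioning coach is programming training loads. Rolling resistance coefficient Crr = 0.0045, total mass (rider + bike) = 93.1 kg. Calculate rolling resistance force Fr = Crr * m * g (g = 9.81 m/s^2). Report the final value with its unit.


Fr = Crr * m * g
= 0.0045 * 93.1 * 9.81
= 4.11 N

4.11 N


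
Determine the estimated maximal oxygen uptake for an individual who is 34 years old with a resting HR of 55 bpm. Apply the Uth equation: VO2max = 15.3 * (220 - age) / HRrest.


HRmax = 220 - 34 = 186
VO2max = 15.3 * (186 / 55)
= 15.3 * 3.3818
= 51.74 mL/kg/min

51.74 mL/kg/min


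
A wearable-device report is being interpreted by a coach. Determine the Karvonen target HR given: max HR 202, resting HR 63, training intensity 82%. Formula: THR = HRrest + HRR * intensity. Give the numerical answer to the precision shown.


HRR = HRmax - HRrest = 202 - 63 = 139
THR = 63 + 139 * 0.82
= 176.98 bpm

176.98 bpm


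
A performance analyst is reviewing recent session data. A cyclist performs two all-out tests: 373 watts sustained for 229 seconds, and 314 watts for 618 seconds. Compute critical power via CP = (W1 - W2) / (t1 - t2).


W1 = P1 * t1 = 373 * 229 = 85417 J
W2 = P2 * t2 = 314 * 618 = 194052 J
CP = (85417 - 194052) / (229 - 618)
= 279.27 W

279.27 W


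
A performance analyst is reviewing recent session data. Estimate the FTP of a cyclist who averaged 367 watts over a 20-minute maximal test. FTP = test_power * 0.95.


FTP = 367 * 0.95 = 348.65 W

348.65 W


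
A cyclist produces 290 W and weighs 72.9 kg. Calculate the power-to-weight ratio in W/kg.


P/W = power / mass
= 290 / 72.9
= 3.978 W/kg

3.978 W/kg


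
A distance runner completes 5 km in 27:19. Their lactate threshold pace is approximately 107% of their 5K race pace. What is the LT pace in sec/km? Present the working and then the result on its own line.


Convert to seconds: 27 min 19 s = 1639 s
Pace per km = 1639 / 5 = 327.8 s/km
LT pace = 327.8 * 1.07 = 350.75 s/km

350.75 s/km


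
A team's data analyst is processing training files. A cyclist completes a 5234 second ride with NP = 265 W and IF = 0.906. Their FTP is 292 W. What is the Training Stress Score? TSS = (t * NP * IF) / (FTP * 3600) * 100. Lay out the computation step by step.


t * NP * IF = 5234 * 265 * 0.906 = 1256631.06
FTP * 3600 = 1051200
TSS = (1256631.06 / 1051200) * 100 = 119.54

119.54 TSS


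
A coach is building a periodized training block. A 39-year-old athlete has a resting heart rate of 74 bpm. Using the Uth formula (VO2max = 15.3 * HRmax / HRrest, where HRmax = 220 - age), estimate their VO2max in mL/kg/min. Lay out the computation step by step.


HRmax = 220 - 39 = 181 bpm
Ratio = HRmax / HRrest = 181 / 74 = 2.4459
VO2max = 15.3 * 2.4459 = 37.42 mL/kg/min

37.42 mL/kg/min


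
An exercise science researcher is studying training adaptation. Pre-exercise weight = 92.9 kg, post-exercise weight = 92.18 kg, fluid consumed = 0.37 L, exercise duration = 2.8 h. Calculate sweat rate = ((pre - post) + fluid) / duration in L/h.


Weight loss = 92.9 - 92.18 = 0.72 kg (approx L)
Total sweat = 0.72 + 0.37 = 1.09 L
Sweat rate = 1.09 / 2.8 = 0.389 L/h

0.389 L/h


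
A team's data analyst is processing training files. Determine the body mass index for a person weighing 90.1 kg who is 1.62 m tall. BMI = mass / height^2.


BMI = mass / height^2
= 90.1 / 1.62^2
= 90.1 / 2.6244
= 34.33 kg/m^2

34.33 kg/m^2


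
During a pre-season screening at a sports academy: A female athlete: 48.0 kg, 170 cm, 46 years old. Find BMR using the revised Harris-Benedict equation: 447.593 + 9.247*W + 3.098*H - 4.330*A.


Intercept = 447.593
Weight contribution = 9.247 * 48.0 = 443.856
Height contribution = 3.098 * 170 = 526.66
Age contribution = 4.33 * 46 = 199.18
BMR = 447.593 + 443.856 + 526.66 - 199.18
= 1218.93 kcal/day

1218.93 kcal/day


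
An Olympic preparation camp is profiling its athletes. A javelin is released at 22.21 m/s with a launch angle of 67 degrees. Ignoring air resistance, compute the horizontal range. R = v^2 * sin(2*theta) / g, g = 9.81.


Launch speed squared = 493.2841
sin(2 * 67 deg) = 0.71934
Range = 493.2841 * 0.71934 / 9.81
= 36.171 m

36.171 m


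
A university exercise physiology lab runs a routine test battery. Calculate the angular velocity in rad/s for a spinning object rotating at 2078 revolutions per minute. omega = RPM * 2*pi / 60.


omega = RPM * 2*pi / 60
= 2078 * 6.28318531 / 60
= 217.608 rad/s

217.608 rad/s


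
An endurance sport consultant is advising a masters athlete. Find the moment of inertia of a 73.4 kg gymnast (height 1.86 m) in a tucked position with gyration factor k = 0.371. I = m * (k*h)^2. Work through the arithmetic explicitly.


Radius of gyration = 0.371 * 1.86 = 0.69006 m
I = 73.4 * 0.69006^2
= 73.4 * 0.476183
= 34.952 kg*m^2

34.952 kg*m^2


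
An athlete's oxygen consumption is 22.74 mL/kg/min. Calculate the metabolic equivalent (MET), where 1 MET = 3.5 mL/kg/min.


MET = VO2 / 3.5
= 22.74 / 3.5
= 6.5 METs

6.5 METs


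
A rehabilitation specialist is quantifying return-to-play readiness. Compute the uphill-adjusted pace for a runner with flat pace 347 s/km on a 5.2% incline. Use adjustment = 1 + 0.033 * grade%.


Adjustment factor = 1 + 0.033 * 5.2 = 1.1716
Grade-adjusted pace = 347 * 1.1716 = 406.55 s/km

406.55 s/km


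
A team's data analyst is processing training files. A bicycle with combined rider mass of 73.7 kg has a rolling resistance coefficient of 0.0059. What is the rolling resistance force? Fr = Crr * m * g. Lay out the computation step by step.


Fr = 0.0059 * 73.7 * 9.81
= 0.43483 * 9.81
= 4.266 N

4.266 N


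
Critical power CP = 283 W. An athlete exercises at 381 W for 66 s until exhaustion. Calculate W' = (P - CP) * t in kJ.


P - CP = 381 - 283 = 98 W
W' = 98 * 66 = 6468 J
= 6468 / 1000 = 6.468 kJ

6.468 kJ


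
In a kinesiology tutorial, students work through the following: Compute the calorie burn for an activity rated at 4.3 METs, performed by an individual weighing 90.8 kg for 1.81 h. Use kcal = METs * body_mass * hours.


Product of METs and mass = 4.3 * 90.8 = 390.44
Total kcal = 390.44 * 1.81 = 706.7 kcal

706.7 kcal


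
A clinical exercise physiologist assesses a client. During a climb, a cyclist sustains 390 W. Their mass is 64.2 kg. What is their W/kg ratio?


Power-to-weight = 390 W / 64.2 kg
= 6.075 W/kg

6.075 W/kg


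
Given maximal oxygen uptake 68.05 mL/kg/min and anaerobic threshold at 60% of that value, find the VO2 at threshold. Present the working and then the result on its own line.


Percentage as decimal = 0.6
VO2 at AT = 68.05 * 0.6 = 40.83 mL/kg/min

40.83 mL/kg/min


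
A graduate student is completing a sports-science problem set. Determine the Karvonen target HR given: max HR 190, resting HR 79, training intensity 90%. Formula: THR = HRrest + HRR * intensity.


HRR = HRmax - HRrest = 190 - 79 = 111
THR = 79 + 111 * 0.9
= 178.9 bpm

178.9 bpm


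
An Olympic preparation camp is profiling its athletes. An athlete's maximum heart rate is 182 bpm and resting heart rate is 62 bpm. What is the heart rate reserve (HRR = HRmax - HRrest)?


HRR = HRmax - HRrest
= 182 - 62
= 120 bpm

120 bpm


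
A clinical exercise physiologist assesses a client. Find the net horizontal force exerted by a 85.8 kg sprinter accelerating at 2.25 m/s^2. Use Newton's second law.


Newton's second law: F = m * a
F = 85.8 * 2.25 = 193.05 N

193.05 N


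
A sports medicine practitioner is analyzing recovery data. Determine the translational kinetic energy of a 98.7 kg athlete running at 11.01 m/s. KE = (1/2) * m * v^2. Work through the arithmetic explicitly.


KE = 0.5 * m * v^2
= 0.5 * 98.7 * 11.01^2
= 0.5 * 98.7 * 121.2201
= 5982.21 J

5982.21 J


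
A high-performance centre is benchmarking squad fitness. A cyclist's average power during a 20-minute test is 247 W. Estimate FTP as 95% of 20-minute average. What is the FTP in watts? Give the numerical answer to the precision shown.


FTP = 20-min power * 0.95
= 247 * 0.95
= 234.65 W

234.65 W


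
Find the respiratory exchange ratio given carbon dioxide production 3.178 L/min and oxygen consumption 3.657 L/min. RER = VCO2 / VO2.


VCO2 = 3.178 L/min
VO2 = 3.657 L/min
RER = 3.178 / 3.657 = 0.869

0.869


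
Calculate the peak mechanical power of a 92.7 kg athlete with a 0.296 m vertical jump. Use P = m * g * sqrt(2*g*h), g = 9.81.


First, sqrt(2gh) = sqrt(2 * 9.81 * 0.296)
= sqrt(5.80752) = 2.40988 m/s
Power = 92.7 * 9.81 * 2.40988 = 2191.51 W

2191.51 W


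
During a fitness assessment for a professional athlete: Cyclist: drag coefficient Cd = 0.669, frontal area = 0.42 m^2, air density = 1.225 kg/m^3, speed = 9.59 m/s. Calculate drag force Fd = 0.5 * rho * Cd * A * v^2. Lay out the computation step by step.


v^2 = 9.59^2 = 91.9681
Fd = 0.5 * 1.225 * 0.669 * 0.42 * 91.9681
= 15.828 N

15.828 N


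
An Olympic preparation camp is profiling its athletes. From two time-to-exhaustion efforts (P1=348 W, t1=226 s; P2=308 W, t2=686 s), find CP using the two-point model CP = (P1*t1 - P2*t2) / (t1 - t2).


Work in trial 1 = 78648 J
Work in trial 2 = 211288 J
Delta work = -132640 J
Delta time = -460 s
CP = -132640 / -460 = 288.35 W

288.35 W


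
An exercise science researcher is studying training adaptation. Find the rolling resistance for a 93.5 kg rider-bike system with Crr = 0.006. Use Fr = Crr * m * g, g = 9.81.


m * g = 93.5 * 9.81 = 917.235 N
Fr = 0.006 * 917.235 = 5.503 N

5.503 N


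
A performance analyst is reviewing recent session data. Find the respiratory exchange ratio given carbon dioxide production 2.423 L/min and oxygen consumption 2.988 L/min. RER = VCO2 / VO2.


VCO2 = 2.423 L/min
VO2 = 2.988 L/min
RER = 2.423 / 2.988 = 0.8109

0.8109


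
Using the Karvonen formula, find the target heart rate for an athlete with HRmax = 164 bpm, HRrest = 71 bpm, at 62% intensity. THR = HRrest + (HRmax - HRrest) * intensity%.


HRR = 164 - 71 = 93
THR = 71 + 93 * 0.62
= 71 + 57.66
= 128.66 bpm

128.66 bpm


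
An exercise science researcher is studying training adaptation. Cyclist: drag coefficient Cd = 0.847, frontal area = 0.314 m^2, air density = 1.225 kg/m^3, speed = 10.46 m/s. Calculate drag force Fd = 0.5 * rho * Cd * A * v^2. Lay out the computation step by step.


v^2 = 10.46^2 = 109.4116
Fd = 0.5 * 1.225 * 0.847 * 0.314 * 109.4116
= 17.823 N

17.823 N


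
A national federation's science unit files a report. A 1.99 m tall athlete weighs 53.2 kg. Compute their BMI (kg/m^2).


height^2 = 3.9601 m^2
BMI = 53.2 / 3.9601 = 13.43 kg/m^2

13.43 kg/m^2


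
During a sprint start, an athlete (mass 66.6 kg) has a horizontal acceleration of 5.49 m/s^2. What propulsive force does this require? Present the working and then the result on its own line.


Propulsive force = mass * acceleration
= 66.6 kg * 5.49 m/s^2
= 365.63 N

365.63 N


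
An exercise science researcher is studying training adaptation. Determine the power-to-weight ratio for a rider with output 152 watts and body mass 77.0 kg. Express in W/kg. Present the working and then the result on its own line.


P/W = 152 / 77.0 = 1.974 W/kg

1.974 W/kg


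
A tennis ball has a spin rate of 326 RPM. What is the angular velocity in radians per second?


Convert RPM to rad/s: multiply by 2*pi and divide by 60
omega = 326 * 2 * pi / 60
= 34.139 rad/s

34.139 rad/s


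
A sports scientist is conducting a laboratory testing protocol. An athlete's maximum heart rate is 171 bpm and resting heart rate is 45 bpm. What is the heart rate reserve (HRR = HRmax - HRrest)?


HRR = HRmax - HRrest
= 171 - 45
= 126 bpm

126 bpm


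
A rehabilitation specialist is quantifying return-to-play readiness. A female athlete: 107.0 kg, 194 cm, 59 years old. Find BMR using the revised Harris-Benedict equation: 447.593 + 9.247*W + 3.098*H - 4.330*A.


Intercept = 447.593
Weight contribution = 9.247 * 107.0 = 989.429
Height contribution = 3.098 * 194 = 601.012
Age contribution = 4.33 * 59 = 255.47
BMR = 447.593 + 989.429 + 601.012 - 255.47
= 1782.56 kcal/day

1782.56 kcal/day


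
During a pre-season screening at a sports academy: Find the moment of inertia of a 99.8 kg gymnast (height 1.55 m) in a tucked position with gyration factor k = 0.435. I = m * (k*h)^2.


Radius of gyration = 0.435 * 1.55 = 0.67425 m
I = 99.8 * 0.67425^2
= 99.8 * 0.454613
= 45.37 kg*m^2

45.37 kg*m^2


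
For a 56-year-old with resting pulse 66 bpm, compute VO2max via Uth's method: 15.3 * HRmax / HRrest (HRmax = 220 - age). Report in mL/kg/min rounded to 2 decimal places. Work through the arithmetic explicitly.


Step 1: HRmax = 220 - 56 = 164 bpm
Step 2: Ratio = 164 / 66 = 2.4848
Step 3: VO2max = 15.3 * 2.4848 = 38.02 mL/kg/min

38.02 mL/kg/min


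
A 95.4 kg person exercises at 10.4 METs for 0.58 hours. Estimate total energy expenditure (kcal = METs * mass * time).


Energy = METs * mass(kg) * time(h)
= 10.4 * 95.4 * 0.58
= 575.45 kcal

575.45 kcal


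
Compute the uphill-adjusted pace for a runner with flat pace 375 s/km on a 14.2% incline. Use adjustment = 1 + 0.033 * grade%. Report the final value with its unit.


Adjustment factor = 1 + 0.033 * 14.2 = 1.4686
Grade-adjusted pace = 375 * 1.4686 = 550.73 s/km

550.73 s/km


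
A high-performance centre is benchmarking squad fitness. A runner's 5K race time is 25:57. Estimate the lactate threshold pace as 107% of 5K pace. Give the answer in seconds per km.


Total race time = 25*60 + 57 = 1557 seconds
5K pace = 1557 / 5 = 311.4 sec/km
LT pace = 311.4 * 1.07 = 333.2 sec/km

333.2 s/km


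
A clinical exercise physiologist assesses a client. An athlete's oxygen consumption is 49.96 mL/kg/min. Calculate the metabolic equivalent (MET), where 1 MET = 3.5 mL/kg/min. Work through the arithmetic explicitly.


MET = VO2 / 3.5
= 49.96 / 3.5
= 14.27 METs

14.27 METs


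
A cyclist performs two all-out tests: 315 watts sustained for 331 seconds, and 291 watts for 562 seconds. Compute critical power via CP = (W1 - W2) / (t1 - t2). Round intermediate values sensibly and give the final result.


W1 = P1 * t1 = 315 * 331 = 104265 J
W2 = P2 * t2 = 291 * 562 = 163542 J
CP = (104265 - 163542) / (331 - 562)
= 256.61 W

256.61 W


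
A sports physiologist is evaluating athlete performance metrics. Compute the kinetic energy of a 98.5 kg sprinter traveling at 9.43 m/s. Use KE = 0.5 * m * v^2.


Velocity squared = 88.9249
KE = 0.5 * 98.5 * 88.9249 = 4379.55 J

4379.55 J


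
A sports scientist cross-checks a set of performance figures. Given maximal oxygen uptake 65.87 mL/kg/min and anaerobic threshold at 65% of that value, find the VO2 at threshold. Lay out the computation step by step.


Percentage as decimal = 0.65
VO2 at AT = 65.87 * 0.65 = 42.82 mL/kg/min

42.82 mL/kg/min


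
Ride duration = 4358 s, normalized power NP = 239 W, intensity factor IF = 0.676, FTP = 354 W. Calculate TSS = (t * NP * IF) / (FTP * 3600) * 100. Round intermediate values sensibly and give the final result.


Numerator = 4358 * 239 * 0.676 = 704095.912
Denominator = 354 * 3600 = 1274400
TSS = 704095.912 / 1274400 * 100
= 55.25

55.25 TSS


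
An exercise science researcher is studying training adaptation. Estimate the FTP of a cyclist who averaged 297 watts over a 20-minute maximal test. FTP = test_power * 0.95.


FTP = 297 * 0.95 = 282.15 W

282.15 W


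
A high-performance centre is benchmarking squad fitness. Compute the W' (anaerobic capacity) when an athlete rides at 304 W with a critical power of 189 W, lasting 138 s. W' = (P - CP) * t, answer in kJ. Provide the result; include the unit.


Above-CP power = 115 W
Duration = 138 s
W' = 115 * 138 = 15870 J
Convert: 15870 / 1000 = 15.87 kJ

15.87 kJ


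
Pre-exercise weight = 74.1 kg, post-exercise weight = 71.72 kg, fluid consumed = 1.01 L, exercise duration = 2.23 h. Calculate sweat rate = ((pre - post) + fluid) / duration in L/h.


Weight loss = 74.1 - 71.72 = 2.38 kg (approx L)
Total sweat = 2.38 + 1.01 = 3.39 L
Sweat rate = 3.39 / 2.23 = 1.52 L/h

1.52 L/h


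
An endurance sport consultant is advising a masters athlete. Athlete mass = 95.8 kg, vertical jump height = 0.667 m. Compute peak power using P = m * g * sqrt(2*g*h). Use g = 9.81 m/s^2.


sqrt(2 * 9.81 * 0.667) = sqrt(13.08654) = 3.617532 m/s
P = 95.8 * 9.81 * 3.617532
= 3399.75 W

3399.75 W


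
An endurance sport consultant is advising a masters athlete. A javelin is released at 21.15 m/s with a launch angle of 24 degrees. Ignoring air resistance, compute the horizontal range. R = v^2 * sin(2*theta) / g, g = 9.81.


Launch speed squared = 447.3225
sin(2 * 24 deg) = 0.743145
Range = 447.3225 * 0.743145 / 9.81
= 33.886 m

33.886 m


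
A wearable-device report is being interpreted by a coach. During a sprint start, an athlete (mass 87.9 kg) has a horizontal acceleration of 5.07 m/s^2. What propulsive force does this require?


Propulsive force = mass * acceleration
= 87.9 kg * 5.07 m/s^2
= 445.65 N

445.65 N


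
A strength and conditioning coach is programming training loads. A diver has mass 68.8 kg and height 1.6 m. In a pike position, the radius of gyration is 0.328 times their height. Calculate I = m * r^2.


r = 0.328 * 1.6 = 0.5248 m
I = m * r^2 = 68.8 * 0.275415 = 18.949 kg*m^2

18.949 kg*m^2


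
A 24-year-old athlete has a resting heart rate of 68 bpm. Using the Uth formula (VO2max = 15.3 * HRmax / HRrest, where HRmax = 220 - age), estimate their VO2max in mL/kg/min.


HRmax = 220 - 24 = 196 bpm
Ratio = HRmax / HRrest = 196 / 68 = 2.8824
VO2max = 15.3 * 2.8824 = 44.1 mL/kg/min

44.1 mL/kg/min


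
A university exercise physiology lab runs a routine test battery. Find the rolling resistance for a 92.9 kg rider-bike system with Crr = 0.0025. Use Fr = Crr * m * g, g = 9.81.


m * g = 92.9 * 9.81 = 911.349 N
Fr = 0.0025 * 911.349 = 2.278 N

2.278 N


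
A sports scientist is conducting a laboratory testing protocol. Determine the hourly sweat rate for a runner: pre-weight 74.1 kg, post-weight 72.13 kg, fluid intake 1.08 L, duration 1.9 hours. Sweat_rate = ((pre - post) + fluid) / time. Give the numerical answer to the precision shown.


Mass lost = 74.1 - 72.13 = 1.97 kg
Add fluid consumed: 1.97 + 1.08 = 3.05 L total sweat
Sweat rate = 3.05 / 1.9 = 1.605 L/h

1.605 L/h


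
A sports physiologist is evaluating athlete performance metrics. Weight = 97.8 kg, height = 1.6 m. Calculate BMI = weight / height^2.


height^2 = 1.6^2 = 2.56
BMI = 97.8 / 2.56 = 38.2 kg/m^2

38.2 kg/m^2


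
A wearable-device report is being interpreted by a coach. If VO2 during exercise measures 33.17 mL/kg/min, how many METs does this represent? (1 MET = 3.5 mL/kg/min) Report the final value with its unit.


METs = VO2 / 3.5 = 33.17 / 3.5 = 9.48

9.48 METs


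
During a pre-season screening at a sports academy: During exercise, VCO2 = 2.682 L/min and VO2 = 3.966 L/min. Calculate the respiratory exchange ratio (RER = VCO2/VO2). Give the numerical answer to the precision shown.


RER = VCO2 / VO2
= 2.682 / 3.966
= 0.6762

0.6762


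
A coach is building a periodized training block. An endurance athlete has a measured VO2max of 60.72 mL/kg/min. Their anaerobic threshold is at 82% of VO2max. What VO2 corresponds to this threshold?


Anaerobic threshold VO2 = VO2max * 82%
= 60.72 * 0.82
= 49.79 mL/kg/min

49.79 mL/kg/min


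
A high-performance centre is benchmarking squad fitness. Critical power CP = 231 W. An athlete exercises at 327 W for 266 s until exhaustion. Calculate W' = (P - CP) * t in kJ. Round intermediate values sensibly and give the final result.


P - CP = 327 - 231 = 96 W
W' = 96 * 266 = 25536 J
= 25536 / 1000 = 25.536 kJ

25.536 kJ


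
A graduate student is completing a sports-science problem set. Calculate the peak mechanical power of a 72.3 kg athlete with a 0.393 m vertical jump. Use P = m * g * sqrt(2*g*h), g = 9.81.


First, sqrt(2gh) = sqrt(2 * 9.81 * 0.393)
= sqrt(7.71066) = 2.776808 m/s
Power = 72.3 * 9.81 * 2.776808 = 1969.49 W

1969.49 W


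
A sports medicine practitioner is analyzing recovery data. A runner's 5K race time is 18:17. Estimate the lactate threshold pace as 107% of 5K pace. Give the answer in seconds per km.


Total race time = 18*60 + 17 = 1097 seconds
5K pace = 1097 / 5 = 219.4 sec/km
LT pace = 219.4 * 1.07 = 234.76 sec/km

234.76 s/km


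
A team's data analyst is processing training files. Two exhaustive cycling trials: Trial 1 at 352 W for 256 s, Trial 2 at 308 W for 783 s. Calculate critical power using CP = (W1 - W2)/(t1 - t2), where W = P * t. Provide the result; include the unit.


W1 = 352 * 256 = 90112 J
W2 = 308 * 783 = 241164 J
CP = (90112 - 241164) / (256 - 783)
= -151052 / -527
= 286.63 W

286.63 W


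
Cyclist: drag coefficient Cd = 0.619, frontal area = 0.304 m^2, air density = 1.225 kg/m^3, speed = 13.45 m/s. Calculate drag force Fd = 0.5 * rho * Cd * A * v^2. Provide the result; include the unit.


v^2 = 13.45^2 = 180.9025
Fd = 0.5 * 1.225 * 0.619 * 0.304 * 180.9025
= 20.85 N

20.85 N


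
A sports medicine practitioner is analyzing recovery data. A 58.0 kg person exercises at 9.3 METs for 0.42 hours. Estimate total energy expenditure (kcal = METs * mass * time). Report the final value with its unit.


Energy = METs * mass(kg) * time(h)
= 9.3 * 58.0 * 0.42
= 226.55 kcal

226.55 kcal


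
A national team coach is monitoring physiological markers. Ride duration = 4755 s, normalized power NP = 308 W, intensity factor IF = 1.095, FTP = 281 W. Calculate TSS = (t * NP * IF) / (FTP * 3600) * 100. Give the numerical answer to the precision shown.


Numerator = 4755 * 308 * 1.095 = 1603671.3
Denominator = 281 * 3600 = 1011600
TSS = 1603671.3 / 1011600 * 100
= 158.53

158.53 TSS


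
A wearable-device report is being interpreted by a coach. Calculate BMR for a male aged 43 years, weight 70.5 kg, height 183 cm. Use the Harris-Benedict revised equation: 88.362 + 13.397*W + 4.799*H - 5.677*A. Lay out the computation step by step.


Substituting values:
W term = 13.397 * 70.5 = 944.4885
H term = 4.799 * 183 = 878.217
A term = 5.677 * 43 = 244.111
BMR = 1666.96 kcal/day

1666.96 kcal/day


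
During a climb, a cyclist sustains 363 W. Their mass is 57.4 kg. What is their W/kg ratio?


Power-to-weight = 363 W / 57.4 kg
= 6.324 W/kg

6.324 W/kg


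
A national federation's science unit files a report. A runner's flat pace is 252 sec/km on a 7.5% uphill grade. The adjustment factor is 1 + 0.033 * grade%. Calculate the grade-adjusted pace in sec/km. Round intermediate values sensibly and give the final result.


Factor = 1 + 0.033 * 7.5 = 1.2475
Adjusted pace = 252 * 1.2475
= 314.37 sec/km

314.37 s/km


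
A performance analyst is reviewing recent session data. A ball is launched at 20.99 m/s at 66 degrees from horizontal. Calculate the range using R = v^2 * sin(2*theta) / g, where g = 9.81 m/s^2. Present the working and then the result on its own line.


sin(2 * 66) = sin(132) = 0.743145
v^2 = 20.99^2 = 440.5801
R = 440.5801 * 0.743145 / 9.81
= 33.376 m

33.376 m


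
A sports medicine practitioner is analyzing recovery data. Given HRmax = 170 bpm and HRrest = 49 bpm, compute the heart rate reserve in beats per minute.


Heart rate reserve = maximum HR minus resting HR
HRR = 170 - 49 = 121 bpm

121 bpm


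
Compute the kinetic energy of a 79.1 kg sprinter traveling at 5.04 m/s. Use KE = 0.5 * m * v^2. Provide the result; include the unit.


Velocity squared = 25.4016
KE = 0.5 * 79.1 * 25.4016 = 1004.63 J

1004.63 J


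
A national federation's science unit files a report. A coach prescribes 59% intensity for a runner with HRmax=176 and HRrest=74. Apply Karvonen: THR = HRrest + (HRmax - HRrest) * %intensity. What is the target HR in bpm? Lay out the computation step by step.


Heart rate reserve = 176 - 74 = 102
Intensity fraction = 59 / 100 = 0.59
THR = 74 + 102 * 0.59 = 134.18 bpm

134.18 bpm


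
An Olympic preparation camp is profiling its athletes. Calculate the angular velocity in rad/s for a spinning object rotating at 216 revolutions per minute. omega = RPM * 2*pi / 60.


omega = RPM * 2*pi / 60
= 216 * 6.28318531 / 60
= 22.619 rad/s

22.619 rad/s


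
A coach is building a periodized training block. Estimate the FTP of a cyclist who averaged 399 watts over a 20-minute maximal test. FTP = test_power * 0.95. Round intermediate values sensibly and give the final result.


FTP = 399 * 0.95 = 379.05 W

379.05 W


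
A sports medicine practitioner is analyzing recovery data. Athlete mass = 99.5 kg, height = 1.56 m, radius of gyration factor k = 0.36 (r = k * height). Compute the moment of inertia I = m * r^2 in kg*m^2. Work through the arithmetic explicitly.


r = k * height = 0.36 * 1.56 = 0.5616 m
r^2 = 0.5616^2 = 0.315395
I = 99.5 * 0.315395 = 31.382 kg*m^2

31.382 kg*m^2


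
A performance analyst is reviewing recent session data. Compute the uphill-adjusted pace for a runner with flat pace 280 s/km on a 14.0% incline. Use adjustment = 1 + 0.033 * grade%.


Adjustment factor = 1 + 0.033 * 14.0 = 1.462
Grade-adjusted pace = 280 * 1.462 = 409.36 s/km

409.36 s/km


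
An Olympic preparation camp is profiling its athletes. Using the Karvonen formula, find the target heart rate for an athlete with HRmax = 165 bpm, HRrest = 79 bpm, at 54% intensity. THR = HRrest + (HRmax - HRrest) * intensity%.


HRR = 165 - 79 = 86
THR = 79 + 86 * 0.54
= 79 + 46.44
= 125.44 bpm

125.44 bpm


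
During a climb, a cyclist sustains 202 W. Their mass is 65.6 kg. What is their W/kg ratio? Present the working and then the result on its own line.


Power-to-weight = 202 W / 65.6 kg
= 3.079 W/kg

3.079 W/kg


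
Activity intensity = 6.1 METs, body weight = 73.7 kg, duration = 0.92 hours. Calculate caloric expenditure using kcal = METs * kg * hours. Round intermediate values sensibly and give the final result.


kcal = 6.1 * 73.7 * 0.92
= 449.57 * 0.92
= 413.6 kcal

413.6 kcal


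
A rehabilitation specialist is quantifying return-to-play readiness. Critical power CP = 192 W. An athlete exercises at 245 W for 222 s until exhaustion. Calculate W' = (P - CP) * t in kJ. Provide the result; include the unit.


P - CP = 245 - 192 = 53 W
W' = 53 * 222 = 11766 J
= 11766 / 1000 = 11.766 kJ

11.766 kJ


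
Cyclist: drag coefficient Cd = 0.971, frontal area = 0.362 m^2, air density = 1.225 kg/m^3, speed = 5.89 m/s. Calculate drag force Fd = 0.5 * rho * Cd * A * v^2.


v^2 = 5.89^2 = 34.6921
Fd = 0.5 * 1.225 * 0.971 * 0.362 * 34.6921
= 7.469 N

7.469 N


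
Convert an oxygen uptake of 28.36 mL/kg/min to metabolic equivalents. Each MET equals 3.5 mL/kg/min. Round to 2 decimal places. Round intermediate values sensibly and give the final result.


One MET = 3.5 mL/kg/min
Number of METs = 28.36 / 3.5
= 8.1 METs

8.1 METs


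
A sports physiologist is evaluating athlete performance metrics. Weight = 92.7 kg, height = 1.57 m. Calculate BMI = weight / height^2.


height^2 = 1.57^2 = 2.4649
BMI = 92.7 / 2.4649 = 37.61 kg/m^2

37.61 kg/m^2


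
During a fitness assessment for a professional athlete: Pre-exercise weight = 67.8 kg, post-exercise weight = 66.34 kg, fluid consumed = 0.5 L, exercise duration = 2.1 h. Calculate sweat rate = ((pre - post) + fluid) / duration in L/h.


Weight loss = 67.8 - 66.34 = 1.46 kg (approx L)
Total sweat = 1.46 + 0.5 = 1.96 L
Sweat rate = 1.96 / 2.1 = 0.933 L/h

0.933 L/h


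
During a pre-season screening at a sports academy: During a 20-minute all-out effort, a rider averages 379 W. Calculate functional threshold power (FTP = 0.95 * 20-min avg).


FTP = 0.95 * 379
= 360.05 W

360.05 W


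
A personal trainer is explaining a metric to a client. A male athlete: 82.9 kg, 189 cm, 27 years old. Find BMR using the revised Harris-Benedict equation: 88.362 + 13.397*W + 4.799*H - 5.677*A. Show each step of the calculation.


Intercept = 88.362
Weight contribution = 13.397 * 82.9 = 1110.6113
Height contribution = 4.799 * 189 = 907.011
Age contribution = 5.677 * 27 = 153.279
BMR = 88.362 + 1110.6113 + 907.011 - 153.279
= 1952.71 kcal/day

1952.71 kcal/day


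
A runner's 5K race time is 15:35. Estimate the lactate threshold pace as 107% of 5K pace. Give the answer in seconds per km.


Total race time = 15*60 + 35 = 935 seconds
5K pace = 935 / 5 = 187.0 sec/km
LT pace = 187.0 * 1.07 = 200.09 sec/km

200.09 s/km


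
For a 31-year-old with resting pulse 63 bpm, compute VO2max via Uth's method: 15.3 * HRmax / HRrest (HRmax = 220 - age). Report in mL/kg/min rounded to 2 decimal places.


Step 1: HRmax = 220 - 31 = 189 bpm
Step 2: Ratio = 189 / 63 = 3.0
Step 3: VO2max = 15.3 * 3.0 = 45.9 mL/kg/min

45.9 mL/kg/min


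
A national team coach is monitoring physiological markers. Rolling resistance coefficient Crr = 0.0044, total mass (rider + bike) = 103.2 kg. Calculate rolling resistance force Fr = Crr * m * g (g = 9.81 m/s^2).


Fr = Crr * m * g
= 0.0044 * 103.2 * 9.81
= 4.455 N

4.455 N


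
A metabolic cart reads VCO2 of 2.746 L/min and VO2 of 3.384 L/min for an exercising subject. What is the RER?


RER = VCO2 / VO2 = 2.746 / 3.384 = 0.8115

0.8115


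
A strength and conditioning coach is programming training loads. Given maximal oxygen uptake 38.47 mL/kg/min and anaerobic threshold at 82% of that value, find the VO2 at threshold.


Percentage as decimal = 0.82
VO2 at AT = 38.47 * 0.82 = 31.55 mL/kg/min

31.55 mL/kg/min


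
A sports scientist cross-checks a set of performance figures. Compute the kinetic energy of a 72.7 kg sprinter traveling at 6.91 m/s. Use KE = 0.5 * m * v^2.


Velocity squared = 47.7481
KE = 0.5 * 72.7 * 47.7481 = 1735.64 J

1735.64 J


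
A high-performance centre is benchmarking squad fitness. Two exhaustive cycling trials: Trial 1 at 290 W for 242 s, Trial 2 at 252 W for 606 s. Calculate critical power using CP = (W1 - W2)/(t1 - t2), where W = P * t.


W1 = 290 * 242 = 70180 J
W2 = 252 * 606 = 152712 J
CP = (70180 - 152712) / (242 - 606)
= -82532 / -364
= 226.74 W

226.74 W


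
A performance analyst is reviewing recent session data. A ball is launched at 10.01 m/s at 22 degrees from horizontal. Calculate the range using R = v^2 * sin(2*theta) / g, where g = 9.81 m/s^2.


sin(2 * 22) = sin(44) = 0.694658
v^2 = 10.01^2 = 100.2001
R = 100.2001 * 0.694658 / 9.81
= 7.095 m

7.095 m


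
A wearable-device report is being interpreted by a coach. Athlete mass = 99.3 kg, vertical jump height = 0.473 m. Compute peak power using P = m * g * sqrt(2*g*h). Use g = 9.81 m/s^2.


sqrt(2 * 9.81 * 0.473) = sqrt(9.28026) = 3.046352 m/s
P = 99.3 * 9.81 * 3.046352
= 2967.55 W

2967.55 W


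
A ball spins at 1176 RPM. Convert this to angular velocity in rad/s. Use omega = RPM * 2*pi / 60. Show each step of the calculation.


omega = 1176 * 2 * pi / 60
= 1176 * 6.28318531 / 60
= 7389.026 / 60
= 123.15 rad/s

123.15 rad/s


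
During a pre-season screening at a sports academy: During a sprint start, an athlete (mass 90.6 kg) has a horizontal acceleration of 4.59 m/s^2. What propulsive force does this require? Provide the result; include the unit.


Propulsive force = mass * acceleration
= 90.6 kg * 4.59 m/s^2
= 415.85 N

415.85 N


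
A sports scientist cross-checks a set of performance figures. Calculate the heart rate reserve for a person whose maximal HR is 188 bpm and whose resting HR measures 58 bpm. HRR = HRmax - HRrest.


HRmax = 188 bpm
HRrest = 58 bpm
HRR = 188 - 58 = 130 bpm

130 bpm


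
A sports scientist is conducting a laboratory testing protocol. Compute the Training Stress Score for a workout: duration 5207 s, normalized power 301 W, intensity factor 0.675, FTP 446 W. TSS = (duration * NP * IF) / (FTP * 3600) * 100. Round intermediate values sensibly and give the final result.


Product = 5207 * 301 * 0.675 = 1057932.225
Base = 446 * 3600 = 1605600
TSS = 1057932.225 / 1605600 * 100 = 65.89

65.89 TSS


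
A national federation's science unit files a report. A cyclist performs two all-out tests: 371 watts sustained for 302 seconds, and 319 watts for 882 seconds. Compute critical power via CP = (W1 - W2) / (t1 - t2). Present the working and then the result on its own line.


W1 = P1 * t1 = 371 * 302 = 112042 J
W2 = P2 * t2 = 319 * 882 = 281358 J
CP = (112042 - 281358) / (302 - 882)
= 291.92 W

291.92 W


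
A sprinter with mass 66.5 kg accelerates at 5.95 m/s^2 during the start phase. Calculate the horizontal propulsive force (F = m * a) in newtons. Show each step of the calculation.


F = m * a
= 66.5 * 5.95
= 395.68 N

395.68 N


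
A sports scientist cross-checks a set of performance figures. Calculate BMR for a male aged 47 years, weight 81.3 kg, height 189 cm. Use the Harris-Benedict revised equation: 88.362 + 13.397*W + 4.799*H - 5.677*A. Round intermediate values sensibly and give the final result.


Substituting values:
W term = 13.397 * 81.3 = 1089.1761
H term = 4.799 * 189 = 907.011
A term = 5.677 * 47 = 266.819
BMR = 1817.73 kcal/day

1817.73 kcal/day


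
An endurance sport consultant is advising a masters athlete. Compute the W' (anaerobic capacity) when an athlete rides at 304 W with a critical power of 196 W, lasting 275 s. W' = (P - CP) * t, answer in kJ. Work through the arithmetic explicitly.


Above-CP power = 108 W
Duration = 275 s
W' = 108 * 275 = 29700 J
Convert: 29700 / 1000 = 29.7 kJ

29.7 kJ


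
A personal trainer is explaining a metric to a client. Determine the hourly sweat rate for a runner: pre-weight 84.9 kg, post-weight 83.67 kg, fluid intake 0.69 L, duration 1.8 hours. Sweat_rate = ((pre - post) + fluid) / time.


Mass lost = 84.9 - 83.67 = 1.23 kg
Add fluid consumed: 1.23 + 0.69 = 1.92 L total sweat
Sweat rate = 1.92 / 1.8 = 1.067 L/h

1.067 L/h


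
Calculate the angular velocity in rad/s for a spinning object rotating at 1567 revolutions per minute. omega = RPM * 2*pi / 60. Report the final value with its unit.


omega = RPM * 2*pi / 60
= 1567 * 6.28318531 / 60
= 164.096 rad/s

164.096 rad/s


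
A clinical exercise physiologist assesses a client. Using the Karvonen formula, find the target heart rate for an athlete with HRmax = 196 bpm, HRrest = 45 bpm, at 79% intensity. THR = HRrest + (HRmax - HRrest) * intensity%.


HRR = 196 - 45 = 151
THR = 45 + 151 * 0.79
= 45 + 119.29
= 164.29 bpm

164.29 bpm


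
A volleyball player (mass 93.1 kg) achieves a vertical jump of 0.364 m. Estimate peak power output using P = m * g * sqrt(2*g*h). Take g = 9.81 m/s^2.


2 * g * h = 2 * 9.81 * 0.364 = 7.14168
sqrt(7.14168) = 2.672392 m/s
P = 93.1 * 9.81 * 2.672392 = 2440.73 W

2440.73 W


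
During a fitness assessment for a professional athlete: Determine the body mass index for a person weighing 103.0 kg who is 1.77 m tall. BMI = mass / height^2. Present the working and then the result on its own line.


BMI = mass / height^2
= 103.0 / 1.77^2
= 103.0 / 3.1329
= 32.88 kg/m^2

32.88 kg/m^2
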